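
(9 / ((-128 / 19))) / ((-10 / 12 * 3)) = 171 / 320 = 0.53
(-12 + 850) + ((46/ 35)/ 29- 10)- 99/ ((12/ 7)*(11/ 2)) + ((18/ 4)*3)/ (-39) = 10782943/ 13195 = 817.20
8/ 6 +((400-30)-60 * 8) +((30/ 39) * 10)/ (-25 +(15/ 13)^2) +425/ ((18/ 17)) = 105263/ 360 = 292.40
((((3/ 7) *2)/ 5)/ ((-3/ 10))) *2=-8/ 7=-1.14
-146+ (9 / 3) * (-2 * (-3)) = -128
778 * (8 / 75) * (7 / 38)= 21784 / 1425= 15.29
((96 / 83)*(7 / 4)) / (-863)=-168 / 71629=-0.00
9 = 9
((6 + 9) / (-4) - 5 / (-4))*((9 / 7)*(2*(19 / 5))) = -171 / 7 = -24.43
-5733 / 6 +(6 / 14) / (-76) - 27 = -522693 / 532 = -982.51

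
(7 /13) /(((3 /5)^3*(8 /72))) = 875 /39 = 22.44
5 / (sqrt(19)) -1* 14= -14 + 5* sqrt(19) / 19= -12.85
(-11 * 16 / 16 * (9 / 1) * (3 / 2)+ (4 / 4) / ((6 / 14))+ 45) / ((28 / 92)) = -13961 / 42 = -332.40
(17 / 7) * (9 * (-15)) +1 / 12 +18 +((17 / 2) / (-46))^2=-55054367 / 177744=-309.74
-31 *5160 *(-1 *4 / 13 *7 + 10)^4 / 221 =-1018504990080 / 371293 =-2743130.06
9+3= 12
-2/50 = -1/25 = -0.04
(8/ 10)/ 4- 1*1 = -4/ 5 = -0.80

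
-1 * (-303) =303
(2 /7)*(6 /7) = 12 /49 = 0.24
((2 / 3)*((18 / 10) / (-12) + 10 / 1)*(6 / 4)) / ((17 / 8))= 394 / 85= 4.64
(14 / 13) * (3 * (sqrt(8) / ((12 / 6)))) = 42 * sqrt(2) / 13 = 4.57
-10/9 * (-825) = 916.67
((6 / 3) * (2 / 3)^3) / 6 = 8 / 81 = 0.10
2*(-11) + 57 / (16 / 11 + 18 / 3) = -1177 / 82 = -14.35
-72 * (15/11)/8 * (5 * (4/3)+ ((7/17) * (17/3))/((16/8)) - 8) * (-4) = -8.18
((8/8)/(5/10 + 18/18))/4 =1/6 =0.17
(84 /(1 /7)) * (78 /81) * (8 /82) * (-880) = -17937920 /369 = -48612.25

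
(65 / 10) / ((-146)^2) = 13 / 42632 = 0.00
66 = 66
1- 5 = -4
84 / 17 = 4.94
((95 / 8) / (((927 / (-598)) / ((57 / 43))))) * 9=-91.39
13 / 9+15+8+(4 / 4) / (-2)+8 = 575 / 18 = 31.94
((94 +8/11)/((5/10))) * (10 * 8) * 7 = 1167040/11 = 106094.55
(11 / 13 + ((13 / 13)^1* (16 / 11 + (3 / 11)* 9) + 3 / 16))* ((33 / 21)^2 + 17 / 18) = 16.87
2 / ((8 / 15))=15 / 4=3.75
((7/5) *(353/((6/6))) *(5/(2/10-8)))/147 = -1765/819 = -2.16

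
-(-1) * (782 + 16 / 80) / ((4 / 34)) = 66487 / 10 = 6648.70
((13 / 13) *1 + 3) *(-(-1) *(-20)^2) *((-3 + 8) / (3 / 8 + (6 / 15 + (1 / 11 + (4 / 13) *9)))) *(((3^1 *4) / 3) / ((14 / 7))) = 91520000 / 20793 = 4401.48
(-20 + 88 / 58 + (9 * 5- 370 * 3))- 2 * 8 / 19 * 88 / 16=-599551 / 551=-1088.11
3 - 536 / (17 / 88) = -47117 / 17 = -2771.59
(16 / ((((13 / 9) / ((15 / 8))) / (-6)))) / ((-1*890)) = 162 / 1157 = 0.14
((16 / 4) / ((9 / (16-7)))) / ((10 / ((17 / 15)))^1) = 0.45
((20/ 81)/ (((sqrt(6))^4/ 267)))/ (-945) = -89/ 45927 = -0.00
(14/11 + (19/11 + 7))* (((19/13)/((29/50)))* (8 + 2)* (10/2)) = 475000/377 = 1259.95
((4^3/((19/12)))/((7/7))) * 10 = 404.21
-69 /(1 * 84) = -23 /28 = -0.82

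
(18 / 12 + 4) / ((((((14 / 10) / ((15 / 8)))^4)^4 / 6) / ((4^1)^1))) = 33074566000141203403472900390625 / 2338559589526322327861592064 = 14143.14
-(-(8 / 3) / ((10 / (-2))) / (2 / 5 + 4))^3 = -64 / 35937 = -0.00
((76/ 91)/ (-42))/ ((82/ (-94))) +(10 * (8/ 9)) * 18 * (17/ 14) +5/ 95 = 289339405/ 1488669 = 194.36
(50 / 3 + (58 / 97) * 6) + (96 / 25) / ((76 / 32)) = 3023138 / 138225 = 21.87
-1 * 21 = -21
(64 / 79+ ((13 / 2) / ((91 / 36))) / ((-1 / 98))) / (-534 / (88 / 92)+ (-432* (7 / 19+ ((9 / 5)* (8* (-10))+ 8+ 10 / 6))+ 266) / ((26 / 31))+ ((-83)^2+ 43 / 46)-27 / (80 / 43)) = -99205712320 / 29872130390331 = -0.00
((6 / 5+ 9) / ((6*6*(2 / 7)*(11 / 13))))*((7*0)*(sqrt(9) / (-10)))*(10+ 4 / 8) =0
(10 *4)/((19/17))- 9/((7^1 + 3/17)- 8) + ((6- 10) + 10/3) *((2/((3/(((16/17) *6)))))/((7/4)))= 614321/13566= 45.28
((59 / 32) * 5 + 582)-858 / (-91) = 134545 / 224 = 600.65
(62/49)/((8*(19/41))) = 1271/3724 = 0.34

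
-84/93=-28/31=-0.90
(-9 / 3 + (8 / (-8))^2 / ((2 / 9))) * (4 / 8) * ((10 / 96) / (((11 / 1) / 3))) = 15 / 704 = 0.02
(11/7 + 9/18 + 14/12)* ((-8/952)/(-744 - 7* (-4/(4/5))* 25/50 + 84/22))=0.00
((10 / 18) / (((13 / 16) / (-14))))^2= 1254400 / 13689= 91.64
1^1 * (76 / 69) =76 / 69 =1.10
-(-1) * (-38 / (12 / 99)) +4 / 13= -8143 / 26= -313.19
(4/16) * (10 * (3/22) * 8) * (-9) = -270/11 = -24.55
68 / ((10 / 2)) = 68 / 5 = 13.60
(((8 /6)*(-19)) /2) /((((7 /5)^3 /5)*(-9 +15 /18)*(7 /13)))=617500 /117649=5.25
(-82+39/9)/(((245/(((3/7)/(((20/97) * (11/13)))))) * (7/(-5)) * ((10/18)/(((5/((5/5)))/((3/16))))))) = 3525756/132055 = 26.70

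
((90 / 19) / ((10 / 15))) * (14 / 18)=105 / 19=5.53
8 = 8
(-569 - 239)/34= -404/17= -23.76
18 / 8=9 / 4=2.25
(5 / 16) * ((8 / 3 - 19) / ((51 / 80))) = -1225 / 153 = -8.01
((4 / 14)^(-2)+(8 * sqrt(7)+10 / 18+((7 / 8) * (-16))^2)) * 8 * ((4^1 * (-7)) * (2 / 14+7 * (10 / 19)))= -30609224 / 171-130304 * sqrt(7) / 19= -197146.15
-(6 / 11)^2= -0.30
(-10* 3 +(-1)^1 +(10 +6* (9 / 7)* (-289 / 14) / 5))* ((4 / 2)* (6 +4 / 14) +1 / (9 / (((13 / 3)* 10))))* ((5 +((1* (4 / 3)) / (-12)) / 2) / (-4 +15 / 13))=8204504516 / 5139855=1596.25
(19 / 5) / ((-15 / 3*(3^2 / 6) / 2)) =-76 / 75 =-1.01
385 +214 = 599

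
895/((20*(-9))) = -179/36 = -4.97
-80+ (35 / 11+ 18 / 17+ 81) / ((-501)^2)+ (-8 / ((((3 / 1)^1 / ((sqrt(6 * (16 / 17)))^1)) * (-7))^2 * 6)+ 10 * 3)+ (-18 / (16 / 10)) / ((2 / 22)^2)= -4327738185581 / 3066562884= -1411.27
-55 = -55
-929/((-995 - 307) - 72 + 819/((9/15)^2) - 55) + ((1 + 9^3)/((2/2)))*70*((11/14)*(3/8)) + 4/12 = 25473881/1692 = 15055.49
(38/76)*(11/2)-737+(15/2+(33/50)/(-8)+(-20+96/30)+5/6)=-891359/1200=-742.80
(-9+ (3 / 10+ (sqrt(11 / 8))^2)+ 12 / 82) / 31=-11773 / 50840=-0.23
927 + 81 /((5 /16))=5931 /5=1186.20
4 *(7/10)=14/5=2.80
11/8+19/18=175/72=2.43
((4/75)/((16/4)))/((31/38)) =38/2325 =0.02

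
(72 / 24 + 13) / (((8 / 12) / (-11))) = -264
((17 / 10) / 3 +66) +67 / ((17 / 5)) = 43999 / 510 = 86.27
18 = 18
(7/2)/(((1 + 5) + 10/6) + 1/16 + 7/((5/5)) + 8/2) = 168/899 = 0.19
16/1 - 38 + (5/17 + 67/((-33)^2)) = -400702/18513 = -21.64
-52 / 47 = -1.11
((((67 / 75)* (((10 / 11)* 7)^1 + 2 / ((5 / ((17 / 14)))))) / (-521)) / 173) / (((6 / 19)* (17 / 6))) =-1118967 / 14748012125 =-0.00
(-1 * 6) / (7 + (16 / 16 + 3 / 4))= -24 / 35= -0.69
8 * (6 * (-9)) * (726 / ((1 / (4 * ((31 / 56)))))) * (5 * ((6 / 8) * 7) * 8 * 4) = -583355520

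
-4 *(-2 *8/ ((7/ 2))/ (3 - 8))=-128/ 35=-3.66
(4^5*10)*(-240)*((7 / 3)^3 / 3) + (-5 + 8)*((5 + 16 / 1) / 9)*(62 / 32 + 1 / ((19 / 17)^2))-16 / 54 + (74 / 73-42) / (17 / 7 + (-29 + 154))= -26420327538226339 / 2538742608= -10406855.53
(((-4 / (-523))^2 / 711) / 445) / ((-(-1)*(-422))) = -8 / 18260616878505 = -0.00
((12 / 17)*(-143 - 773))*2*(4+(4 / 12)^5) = -7130144 / 1377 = -5178.03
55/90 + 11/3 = 77/18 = 4.28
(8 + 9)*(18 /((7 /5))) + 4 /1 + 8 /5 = 7846 /35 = 224.17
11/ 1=11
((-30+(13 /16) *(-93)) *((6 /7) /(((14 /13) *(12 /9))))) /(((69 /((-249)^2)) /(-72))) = 36756610839 /9016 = 4076820.19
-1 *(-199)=199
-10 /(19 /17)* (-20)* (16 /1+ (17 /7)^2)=3648200 /931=3918.58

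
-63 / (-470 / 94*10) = 63 / 50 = 1.26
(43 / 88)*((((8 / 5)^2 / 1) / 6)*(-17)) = -2924 / 825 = -3.54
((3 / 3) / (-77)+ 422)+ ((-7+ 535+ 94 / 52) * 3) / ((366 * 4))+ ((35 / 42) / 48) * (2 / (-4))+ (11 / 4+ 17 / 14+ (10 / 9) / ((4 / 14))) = 5051948897 / 11723712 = 430.92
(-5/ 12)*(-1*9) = 15/ 4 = 3.75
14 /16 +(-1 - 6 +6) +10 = 79 /8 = 9.88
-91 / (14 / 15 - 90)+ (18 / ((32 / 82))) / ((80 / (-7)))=-322161 / 106880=-3.01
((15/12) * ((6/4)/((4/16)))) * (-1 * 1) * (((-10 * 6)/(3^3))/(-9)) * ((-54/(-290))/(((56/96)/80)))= -9600/203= -47.29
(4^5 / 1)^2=1048576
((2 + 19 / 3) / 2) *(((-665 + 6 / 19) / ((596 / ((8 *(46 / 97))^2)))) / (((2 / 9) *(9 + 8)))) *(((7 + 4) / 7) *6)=-529114687200 / 3169788601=-166.92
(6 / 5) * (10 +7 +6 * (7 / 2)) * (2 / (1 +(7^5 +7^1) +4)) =456 / 84095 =0.01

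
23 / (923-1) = 23 / 922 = 0.02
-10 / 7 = -1.43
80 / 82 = 40 / 41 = 0.98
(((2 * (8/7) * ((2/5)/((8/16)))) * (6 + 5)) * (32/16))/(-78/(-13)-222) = -176/945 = -0.19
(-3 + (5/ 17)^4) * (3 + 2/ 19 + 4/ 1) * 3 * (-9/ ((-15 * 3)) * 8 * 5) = -809799120/ 1586899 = -510.30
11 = 11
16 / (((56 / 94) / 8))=1504 / 7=214.86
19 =19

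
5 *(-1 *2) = -10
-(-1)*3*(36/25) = 4.32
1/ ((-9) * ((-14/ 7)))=1/ 18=0.06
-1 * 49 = -49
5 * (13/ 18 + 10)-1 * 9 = 803/ 18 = 44.61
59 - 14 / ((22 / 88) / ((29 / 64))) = 269 / 8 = 33.62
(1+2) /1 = 3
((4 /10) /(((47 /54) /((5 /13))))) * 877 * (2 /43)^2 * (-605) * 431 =-98790682320 /1129739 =-87445.58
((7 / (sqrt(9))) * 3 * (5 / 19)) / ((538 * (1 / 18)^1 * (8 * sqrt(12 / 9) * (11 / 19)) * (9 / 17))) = 595 * sqrt(3) / 47344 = 0.02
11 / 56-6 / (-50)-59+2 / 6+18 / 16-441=-1046273 / 2100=-498.23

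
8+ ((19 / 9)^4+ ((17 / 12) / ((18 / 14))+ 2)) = 812641 / 26244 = 30.96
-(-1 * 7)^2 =-49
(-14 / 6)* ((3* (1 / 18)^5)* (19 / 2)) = -0.00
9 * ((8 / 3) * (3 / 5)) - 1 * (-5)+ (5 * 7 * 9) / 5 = 412 / 5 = 82.40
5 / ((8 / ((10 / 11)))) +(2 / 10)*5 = 69 / 44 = 1.57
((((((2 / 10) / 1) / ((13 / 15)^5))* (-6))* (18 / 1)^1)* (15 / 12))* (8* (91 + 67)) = -25915950000 / 371293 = -69799.19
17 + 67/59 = 1070/59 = 18.14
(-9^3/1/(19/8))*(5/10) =-2916/19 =-153.47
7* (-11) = -77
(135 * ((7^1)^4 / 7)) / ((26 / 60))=1389150 / 13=106857.69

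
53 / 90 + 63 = 5723 / 90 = 63.59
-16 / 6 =-8 / 3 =-2.67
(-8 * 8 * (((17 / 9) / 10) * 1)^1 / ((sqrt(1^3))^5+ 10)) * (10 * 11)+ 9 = -1007 / 9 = -111.89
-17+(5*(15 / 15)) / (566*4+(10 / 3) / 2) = -115534 / 6797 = -17.00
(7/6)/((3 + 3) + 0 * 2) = 7/36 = 0.19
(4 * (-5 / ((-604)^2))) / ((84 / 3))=-5 / 2553712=-0.00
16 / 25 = 0.64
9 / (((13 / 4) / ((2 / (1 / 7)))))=504 / 13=38.77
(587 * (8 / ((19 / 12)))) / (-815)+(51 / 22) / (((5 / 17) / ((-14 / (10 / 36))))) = -341421834 / 851675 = -400.88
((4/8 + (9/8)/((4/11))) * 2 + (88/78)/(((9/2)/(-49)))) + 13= 44381/5616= 7.90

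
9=9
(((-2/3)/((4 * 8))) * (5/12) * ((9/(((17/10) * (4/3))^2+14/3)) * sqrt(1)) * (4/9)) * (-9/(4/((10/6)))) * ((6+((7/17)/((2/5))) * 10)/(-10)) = -0.02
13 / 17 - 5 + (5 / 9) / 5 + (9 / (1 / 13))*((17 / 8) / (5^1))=279077 / 6120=45.60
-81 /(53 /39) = -3159 /53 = -59.60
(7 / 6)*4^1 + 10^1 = 44 / 3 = 14.67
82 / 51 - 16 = -734 / 51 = -14.39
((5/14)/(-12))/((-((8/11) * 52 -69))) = -55/57624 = -0.00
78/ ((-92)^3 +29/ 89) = -6942/ 69303203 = -0.00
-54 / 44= -27 / 22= -1.23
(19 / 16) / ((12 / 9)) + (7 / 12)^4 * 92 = 935 / 81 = 11.54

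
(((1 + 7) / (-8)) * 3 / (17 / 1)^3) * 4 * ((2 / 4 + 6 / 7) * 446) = -50844 / 34391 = -1.48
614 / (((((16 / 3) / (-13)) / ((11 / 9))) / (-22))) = 482911 / 12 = 40242.58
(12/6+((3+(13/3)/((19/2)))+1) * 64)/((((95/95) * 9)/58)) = 949460/513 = 1850.80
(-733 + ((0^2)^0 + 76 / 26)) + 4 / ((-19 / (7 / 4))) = -180173 / 247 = -729.45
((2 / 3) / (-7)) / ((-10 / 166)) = 166 / 105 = 1.58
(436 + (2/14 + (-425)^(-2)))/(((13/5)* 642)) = 91908022/351749125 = 0.26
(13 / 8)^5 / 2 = 371293 / 65536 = 5.67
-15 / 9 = -5 / 3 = -1.67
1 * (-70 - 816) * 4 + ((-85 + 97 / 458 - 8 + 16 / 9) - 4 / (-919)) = -13769831959 / 3788118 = -3635.01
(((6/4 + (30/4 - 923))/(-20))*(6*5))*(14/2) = 9597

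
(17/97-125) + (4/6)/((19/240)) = -214532/1843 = -116.40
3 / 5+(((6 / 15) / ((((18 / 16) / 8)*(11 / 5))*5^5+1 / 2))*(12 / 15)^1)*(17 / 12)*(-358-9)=0.43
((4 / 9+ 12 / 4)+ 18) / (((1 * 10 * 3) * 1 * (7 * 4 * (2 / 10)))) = 193 / 1512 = 0.13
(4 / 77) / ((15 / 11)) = 4 / 105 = 0.04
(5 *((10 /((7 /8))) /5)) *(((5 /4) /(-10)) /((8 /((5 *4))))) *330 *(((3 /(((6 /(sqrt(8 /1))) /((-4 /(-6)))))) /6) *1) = -2750 *sqrt(2) /21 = -185.19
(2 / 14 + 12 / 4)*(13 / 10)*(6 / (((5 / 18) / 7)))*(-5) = -15444 / 5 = -3088.80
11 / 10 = 1.10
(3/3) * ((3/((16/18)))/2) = 27/16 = 1.69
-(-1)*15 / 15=1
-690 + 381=-309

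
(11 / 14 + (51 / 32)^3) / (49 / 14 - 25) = -1108781 / 4931584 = -0.22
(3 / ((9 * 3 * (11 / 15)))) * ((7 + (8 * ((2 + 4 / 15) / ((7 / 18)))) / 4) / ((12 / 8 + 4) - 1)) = 1306 / 2079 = 0.63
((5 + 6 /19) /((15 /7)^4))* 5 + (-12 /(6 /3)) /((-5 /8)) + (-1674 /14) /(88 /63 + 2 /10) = -6194885972 /96764625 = -64.02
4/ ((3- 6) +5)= 2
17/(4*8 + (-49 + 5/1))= -17/12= -1.42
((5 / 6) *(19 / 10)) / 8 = 19 / 96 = 0.20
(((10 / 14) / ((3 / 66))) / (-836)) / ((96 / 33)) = -55 / 8512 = -0.01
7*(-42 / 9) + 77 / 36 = -1099 / 36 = -30.53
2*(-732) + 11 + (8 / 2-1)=-1450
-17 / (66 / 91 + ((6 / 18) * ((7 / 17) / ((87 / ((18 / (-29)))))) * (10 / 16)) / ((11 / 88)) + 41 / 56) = -176939672 / 15118157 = -11.70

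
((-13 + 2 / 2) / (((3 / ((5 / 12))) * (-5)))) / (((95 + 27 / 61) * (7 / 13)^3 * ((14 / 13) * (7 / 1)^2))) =1742221 / 4109714868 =0.00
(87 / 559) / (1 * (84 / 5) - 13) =435 / 10621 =0.04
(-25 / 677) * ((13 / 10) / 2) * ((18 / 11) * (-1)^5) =585 / 14894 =0.04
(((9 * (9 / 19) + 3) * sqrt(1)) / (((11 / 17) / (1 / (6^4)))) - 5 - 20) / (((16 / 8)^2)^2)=-1128209 / 722304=-1.56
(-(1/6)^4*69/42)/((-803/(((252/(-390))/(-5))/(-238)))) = -23/26832405600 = -0.00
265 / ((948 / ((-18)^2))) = 7155 / 79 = 90.57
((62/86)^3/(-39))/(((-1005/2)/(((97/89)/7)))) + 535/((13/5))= 399488721352079/1941440486895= 205.77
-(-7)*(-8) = -56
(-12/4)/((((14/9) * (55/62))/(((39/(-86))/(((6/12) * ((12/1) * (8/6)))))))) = 32643/264880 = 0.12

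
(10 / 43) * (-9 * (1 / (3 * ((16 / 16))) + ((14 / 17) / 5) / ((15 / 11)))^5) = -0.04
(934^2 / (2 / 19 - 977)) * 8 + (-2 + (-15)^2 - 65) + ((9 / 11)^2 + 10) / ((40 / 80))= -6964.57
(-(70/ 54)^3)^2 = 1838265625/ 387420489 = 4.74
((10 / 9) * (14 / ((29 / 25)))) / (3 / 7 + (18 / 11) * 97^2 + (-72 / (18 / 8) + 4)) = 269500 / 308870271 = 0.00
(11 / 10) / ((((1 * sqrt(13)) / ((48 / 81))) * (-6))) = -44 * sqrt(13) / 5265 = -0.03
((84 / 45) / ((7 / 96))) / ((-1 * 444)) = -32 / 555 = -0.06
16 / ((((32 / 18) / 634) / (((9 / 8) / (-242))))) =-25677 / 968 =-26.53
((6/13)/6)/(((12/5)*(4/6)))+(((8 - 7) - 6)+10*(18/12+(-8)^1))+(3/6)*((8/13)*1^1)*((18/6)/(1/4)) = -6891/104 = -66.26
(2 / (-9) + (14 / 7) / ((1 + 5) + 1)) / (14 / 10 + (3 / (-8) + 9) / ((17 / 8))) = 85 / 7308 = 0.01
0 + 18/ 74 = 0.24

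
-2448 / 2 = -1224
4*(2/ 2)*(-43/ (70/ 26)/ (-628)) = 559/ 5495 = 0.10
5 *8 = 40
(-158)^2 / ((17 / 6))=149784 / 17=8810.82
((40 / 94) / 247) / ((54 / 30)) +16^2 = 26747236 / 104481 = 256.00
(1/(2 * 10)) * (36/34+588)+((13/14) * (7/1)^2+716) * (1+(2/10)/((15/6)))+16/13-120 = 4050398/5525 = 733.10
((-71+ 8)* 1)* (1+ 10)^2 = -7623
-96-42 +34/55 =-7556/55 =-137.38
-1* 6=-6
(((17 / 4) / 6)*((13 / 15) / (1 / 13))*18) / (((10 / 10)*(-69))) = -2.08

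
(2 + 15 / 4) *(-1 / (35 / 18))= -207 / 70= -2.96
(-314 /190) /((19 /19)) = -157 /95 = -1.65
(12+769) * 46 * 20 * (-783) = -562601160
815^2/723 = 664225/723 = 918.71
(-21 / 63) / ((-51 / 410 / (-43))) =-17630 / 153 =-115.23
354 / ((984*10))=0.04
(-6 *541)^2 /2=5268258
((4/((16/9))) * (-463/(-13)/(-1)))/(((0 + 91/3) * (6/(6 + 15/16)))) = -462537/151424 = -3.05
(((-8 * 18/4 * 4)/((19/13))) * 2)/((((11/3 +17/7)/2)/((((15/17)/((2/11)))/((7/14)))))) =-405405/646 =-627.56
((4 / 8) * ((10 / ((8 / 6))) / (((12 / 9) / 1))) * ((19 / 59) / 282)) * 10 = 1425 / 44368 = 0.03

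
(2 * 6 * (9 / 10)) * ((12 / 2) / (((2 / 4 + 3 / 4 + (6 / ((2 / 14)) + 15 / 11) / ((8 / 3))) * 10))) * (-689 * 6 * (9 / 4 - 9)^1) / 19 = 397806552 / 731975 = 543.47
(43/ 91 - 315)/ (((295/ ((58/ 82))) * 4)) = -415019/ 2201290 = -0.19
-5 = -5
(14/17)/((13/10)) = 140/221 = 0.63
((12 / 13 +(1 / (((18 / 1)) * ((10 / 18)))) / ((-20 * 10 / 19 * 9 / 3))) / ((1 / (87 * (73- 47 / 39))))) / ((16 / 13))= 4668.54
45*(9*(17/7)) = 6885/7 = 983.57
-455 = -455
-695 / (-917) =695 / 917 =0.76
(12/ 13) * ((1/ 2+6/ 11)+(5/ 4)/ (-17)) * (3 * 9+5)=69792/ 2431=28.71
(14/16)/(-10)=-7/80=-0.09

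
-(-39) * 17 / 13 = 51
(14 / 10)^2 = 49 / 25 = 1.96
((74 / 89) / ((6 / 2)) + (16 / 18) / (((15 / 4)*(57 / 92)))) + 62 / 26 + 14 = 151747853 / 8903115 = 17.04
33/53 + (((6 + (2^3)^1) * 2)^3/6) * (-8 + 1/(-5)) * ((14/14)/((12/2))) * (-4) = 47703181/2385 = 20001.33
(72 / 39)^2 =576 / 169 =3.41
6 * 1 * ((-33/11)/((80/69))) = -621/40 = -15.52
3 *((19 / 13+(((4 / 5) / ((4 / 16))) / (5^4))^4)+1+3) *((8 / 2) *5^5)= 81253051768036116 / 396728515625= 204807.69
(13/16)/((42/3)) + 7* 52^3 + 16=220476941/224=984272.06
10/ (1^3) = 10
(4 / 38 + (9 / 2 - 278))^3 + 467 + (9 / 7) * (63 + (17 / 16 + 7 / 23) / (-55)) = -19857663820320923 / 971783120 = -20434254.73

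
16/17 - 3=-35/17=-2.06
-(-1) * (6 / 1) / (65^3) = 6 / 274625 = 0.00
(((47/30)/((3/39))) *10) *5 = 3055/3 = 1018.33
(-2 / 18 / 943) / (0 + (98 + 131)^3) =-1 / 101920289643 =-0.00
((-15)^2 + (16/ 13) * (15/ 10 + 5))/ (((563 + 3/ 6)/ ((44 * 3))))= 61512/ 1127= 54.58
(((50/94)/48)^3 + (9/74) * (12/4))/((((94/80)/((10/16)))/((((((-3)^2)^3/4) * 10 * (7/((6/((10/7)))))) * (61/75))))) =709159250925075/1479050829824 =479.47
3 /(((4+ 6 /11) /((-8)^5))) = -540672 /25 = -21626.88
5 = 5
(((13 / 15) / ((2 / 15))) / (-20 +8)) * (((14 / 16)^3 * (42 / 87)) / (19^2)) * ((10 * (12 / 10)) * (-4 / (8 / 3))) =93639 / 10720256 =0.01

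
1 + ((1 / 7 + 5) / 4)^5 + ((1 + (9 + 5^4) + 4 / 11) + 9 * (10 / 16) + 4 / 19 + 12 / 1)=18482579475 / 28101304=657.71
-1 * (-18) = 18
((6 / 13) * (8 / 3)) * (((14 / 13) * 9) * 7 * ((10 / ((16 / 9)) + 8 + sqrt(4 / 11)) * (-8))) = -1538208 / 169-225792 * sqrt(11) / 1859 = -9504.66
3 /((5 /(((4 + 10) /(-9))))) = -14 /15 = -0.93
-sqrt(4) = -2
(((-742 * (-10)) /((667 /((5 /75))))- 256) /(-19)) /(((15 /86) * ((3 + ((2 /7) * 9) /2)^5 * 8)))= 92283858793 /13857925500000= 0.01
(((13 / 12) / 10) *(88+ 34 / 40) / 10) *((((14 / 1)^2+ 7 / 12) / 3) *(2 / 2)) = 54495259 / 864000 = 63.07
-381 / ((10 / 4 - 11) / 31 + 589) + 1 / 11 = -74447 / 133837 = -0.56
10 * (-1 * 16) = -160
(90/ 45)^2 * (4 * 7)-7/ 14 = 223/ 2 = 111.50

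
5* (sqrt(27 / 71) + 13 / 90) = 13 / 18 + 15* sqrt(213) / 71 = 3.81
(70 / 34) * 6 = 210 / 17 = 12.35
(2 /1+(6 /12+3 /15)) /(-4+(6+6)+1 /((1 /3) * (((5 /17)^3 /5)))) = 135 /29878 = 0.00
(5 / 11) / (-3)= -0.15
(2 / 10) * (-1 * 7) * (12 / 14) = -6 / 5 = -1.20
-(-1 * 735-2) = 737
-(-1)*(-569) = -569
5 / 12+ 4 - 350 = -4147 / 12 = -345.58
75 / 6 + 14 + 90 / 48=227 / 8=28.38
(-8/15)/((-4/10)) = 1.33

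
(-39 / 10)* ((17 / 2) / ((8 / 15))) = -1989 / 32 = -62.16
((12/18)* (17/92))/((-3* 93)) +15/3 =192493/38502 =5.00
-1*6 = -6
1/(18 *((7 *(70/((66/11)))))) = 1/1470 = 0.00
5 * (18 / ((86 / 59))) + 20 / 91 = 242465 / 3913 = 61.96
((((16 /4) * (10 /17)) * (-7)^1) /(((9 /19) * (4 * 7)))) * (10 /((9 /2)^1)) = -3800 /1377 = -2.76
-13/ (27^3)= -13/ 19683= -0.00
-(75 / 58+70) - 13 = -4889 / 58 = -84.29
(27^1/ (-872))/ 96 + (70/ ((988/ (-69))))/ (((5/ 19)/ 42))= -283030389/ 362752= -780.23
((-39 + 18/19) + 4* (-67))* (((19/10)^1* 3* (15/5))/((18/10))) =-5815/2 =-2907.50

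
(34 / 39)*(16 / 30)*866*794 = 187028288 / 585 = 319706.48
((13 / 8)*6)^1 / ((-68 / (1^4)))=-39 / 272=-0.14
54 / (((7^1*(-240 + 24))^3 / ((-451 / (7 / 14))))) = 451 / 32006016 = 0.00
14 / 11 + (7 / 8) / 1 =189 / 88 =2.15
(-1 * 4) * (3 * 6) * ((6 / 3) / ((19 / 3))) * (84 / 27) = -1344 / 19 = -70.74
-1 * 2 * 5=-10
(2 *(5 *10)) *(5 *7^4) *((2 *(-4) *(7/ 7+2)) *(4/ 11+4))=-125725090.91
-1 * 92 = -92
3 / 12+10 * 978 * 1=9780.25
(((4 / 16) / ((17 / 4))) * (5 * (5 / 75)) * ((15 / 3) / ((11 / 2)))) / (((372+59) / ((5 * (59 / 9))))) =2950 / 2176119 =0.00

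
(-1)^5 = -1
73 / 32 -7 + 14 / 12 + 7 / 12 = -2.97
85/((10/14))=119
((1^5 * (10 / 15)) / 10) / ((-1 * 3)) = -1 / 45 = -0.02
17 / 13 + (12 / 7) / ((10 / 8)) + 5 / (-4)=2601 / 1820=1.43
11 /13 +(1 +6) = 102 /13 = 7.85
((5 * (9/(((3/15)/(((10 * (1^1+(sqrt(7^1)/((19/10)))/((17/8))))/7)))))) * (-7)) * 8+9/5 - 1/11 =-989906/55 - 1440000 * sqrt(7)/323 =-29793.59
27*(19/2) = 513/2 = 256.50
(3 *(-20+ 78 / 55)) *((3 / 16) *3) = -13797 / 440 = -31.36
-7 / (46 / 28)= -4.26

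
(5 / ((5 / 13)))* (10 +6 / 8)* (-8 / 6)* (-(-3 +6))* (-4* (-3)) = 6708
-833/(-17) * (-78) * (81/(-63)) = 4914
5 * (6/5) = 6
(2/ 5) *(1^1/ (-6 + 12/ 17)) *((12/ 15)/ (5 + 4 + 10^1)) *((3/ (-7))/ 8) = 17/ 99750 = 0.00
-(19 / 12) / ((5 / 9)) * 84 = -1197 / 5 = -239.40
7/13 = 0.54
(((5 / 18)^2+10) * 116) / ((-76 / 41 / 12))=-3882085 / 513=-7567.42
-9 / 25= -0.36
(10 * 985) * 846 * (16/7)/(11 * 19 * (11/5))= 666648000/16093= 41424.72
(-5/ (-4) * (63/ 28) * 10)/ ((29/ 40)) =1125/ 29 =38.79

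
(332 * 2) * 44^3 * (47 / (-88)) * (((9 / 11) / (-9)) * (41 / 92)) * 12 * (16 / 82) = 65911296 / 23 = 2865708.52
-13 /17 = -0.76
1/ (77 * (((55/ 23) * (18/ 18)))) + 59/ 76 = 251613/ 321860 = 0.78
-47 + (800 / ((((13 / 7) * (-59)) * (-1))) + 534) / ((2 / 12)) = 2455019 / 767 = 3200.81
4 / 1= 4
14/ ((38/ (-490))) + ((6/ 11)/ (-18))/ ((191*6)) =-129715759/ 718542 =-180.53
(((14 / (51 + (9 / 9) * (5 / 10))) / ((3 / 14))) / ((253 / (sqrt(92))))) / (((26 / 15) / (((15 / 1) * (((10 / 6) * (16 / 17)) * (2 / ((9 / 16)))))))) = 25088000 * sqrt(23) / 51831351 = 2.32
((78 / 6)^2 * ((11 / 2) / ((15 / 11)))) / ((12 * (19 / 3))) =8.97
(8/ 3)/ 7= 8/ 21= 0.38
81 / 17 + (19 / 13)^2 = 19826 / 2873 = 6.90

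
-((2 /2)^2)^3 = -1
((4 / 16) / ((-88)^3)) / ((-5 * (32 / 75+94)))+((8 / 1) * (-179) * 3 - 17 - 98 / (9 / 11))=-770162555064185 / 173742649344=-4432.78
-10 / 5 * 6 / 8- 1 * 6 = -15 / 2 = -7.50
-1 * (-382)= 382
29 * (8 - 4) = 116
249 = 249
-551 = -551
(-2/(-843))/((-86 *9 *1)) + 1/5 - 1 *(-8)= 13375876/1631205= 8.20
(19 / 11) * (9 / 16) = 171 / 176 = 0.97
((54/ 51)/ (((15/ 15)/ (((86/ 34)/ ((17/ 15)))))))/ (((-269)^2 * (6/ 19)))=36765/ 355509593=0.00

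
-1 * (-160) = 160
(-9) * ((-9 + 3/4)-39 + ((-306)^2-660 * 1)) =-3345435/4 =-836358.75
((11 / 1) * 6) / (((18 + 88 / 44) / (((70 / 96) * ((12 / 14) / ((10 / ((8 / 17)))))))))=33 / 340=0.10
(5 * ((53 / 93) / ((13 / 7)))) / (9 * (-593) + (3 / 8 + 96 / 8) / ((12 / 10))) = -29680 / 103039443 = -0.00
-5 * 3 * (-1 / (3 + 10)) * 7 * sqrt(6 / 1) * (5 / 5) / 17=105 * sqrt(6) / 221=1.16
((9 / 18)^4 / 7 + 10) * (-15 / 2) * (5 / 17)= -84075 / 3808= -22.08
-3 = -3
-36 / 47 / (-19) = 36 / 893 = 0.04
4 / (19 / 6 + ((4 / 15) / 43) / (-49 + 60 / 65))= 1075000 / 851007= 1.26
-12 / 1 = -12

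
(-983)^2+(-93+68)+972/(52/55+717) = 38154920028/39487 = 966265.35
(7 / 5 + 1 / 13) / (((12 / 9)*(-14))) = -36 / 455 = -0.08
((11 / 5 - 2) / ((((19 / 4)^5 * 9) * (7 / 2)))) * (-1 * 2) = -4096 / 779971185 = -0.00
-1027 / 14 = -73.36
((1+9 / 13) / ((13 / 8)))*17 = 2992 / 169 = 17.70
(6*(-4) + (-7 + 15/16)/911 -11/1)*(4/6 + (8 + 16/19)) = -138279647/415416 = -332.87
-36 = -36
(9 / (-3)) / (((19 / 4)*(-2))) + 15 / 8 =333 / 152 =2.19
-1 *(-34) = 34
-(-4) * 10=40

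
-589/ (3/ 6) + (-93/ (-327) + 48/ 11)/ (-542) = -765538297/ 649858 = -1178.01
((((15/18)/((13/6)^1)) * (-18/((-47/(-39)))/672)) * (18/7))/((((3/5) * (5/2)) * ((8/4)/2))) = -135/9212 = -0.01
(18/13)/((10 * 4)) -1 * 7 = -1811/260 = -6.97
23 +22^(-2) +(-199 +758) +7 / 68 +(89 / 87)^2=9079338407 / 15569433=583.15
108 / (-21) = -36 / 7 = -5.14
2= 2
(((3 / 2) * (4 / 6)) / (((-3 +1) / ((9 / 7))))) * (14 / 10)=-9 / 10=-0.90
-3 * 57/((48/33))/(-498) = 627/2656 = 0.24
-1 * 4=-4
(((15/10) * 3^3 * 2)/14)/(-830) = -81/11620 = -0.01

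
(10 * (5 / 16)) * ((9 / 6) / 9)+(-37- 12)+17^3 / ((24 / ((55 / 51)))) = 24809 / 144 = 172.28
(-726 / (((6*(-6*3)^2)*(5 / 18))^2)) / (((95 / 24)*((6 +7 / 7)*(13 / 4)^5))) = -123904 / 499992436125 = -0.00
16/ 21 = 0.76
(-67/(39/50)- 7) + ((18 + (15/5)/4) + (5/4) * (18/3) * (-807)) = -6126.65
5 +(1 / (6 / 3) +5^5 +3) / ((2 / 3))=4697.75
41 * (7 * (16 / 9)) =4592 / 9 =510.22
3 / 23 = 0.13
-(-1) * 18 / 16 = 9 / 8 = 1.12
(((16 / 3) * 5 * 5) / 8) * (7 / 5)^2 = 98 / 3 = 32.67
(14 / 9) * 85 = 1190 / 9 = 132.22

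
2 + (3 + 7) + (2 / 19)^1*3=234 / 19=12.32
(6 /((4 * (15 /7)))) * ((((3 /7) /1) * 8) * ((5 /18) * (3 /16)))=1 /8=0.12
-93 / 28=-3.32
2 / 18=1 / 9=0.11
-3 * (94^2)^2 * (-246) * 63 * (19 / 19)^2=3630014214624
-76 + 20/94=-3562/47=-75.79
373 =373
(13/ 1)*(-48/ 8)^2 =468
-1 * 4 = -4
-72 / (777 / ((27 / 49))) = -648 / 12691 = -0.05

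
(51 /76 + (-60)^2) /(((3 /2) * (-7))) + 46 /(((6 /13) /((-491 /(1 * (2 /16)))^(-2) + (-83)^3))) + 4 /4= -50119257718577135 /879463488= -56988446.25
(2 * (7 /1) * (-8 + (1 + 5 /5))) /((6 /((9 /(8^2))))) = -63 /32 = -1.97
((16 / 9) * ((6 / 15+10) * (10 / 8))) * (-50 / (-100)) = 104 / 9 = 11.56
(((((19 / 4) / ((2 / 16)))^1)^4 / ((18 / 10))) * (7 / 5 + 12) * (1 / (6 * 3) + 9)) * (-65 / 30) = -74008253332 / 243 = -304560713.30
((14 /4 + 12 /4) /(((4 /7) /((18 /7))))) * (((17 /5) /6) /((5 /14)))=4641 /100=46.41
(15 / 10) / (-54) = -1 / 36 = -0.03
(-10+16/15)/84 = -67/630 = -0.11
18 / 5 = 3.60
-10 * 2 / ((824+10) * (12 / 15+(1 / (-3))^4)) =-1350 / 45731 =-0.03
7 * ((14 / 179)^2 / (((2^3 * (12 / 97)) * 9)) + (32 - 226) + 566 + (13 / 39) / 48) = 36044557451 / 13841712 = 2604.05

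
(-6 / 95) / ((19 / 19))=-6 / 95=-0.06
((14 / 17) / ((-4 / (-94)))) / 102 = 329 / 1734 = 0.19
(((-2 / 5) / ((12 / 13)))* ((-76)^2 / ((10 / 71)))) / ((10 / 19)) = -12661714 / 375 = -33764.57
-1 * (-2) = 2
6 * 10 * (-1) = -60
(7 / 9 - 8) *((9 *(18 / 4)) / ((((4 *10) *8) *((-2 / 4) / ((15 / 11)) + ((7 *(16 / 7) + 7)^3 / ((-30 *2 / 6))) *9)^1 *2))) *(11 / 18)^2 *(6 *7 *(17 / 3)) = 0.00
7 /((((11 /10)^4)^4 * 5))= 14000000000000000 /45949729863572161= 0.30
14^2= 196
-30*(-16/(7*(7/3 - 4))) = -288/7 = -41.14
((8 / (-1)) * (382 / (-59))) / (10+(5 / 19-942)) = -58064 / 1044477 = -0.06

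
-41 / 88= -0.47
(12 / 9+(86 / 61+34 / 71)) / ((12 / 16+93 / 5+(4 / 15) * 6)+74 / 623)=521625440 / 3410883381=0.15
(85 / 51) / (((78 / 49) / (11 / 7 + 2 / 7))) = 35 / 18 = 1.94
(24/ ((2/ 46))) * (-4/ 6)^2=736/ 3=245.33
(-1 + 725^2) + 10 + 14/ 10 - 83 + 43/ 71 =186571317/ 355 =525553.01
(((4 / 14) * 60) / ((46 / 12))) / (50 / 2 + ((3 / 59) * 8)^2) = 2506320 / 14103761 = 0.18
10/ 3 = 3.33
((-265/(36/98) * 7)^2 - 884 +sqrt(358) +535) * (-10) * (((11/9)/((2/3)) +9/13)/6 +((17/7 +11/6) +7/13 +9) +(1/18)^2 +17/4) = -22500938170161755/4776408 - 2723495 * sqrt(358)/14742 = -4710852771.83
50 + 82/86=2191/43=50.95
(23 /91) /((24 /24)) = 23 /91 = 0.25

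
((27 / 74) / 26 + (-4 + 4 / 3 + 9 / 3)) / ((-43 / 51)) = -34085 / 82732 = -0.41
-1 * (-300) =300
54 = 54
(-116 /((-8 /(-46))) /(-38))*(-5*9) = -30015 /38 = -789.87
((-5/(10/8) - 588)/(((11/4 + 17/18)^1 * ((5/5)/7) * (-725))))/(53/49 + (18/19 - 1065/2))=-0.00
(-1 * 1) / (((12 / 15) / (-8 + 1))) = 35 / 4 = 8.75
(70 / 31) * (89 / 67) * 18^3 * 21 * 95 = 72485053200 / 2077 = 34898918.25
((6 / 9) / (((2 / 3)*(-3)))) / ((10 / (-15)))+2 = 5 / 2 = 2.50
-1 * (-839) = 839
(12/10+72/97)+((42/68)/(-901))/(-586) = 16910345793/8706489140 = 1.94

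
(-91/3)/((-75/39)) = 15.77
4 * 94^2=35344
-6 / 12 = -0.50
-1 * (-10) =10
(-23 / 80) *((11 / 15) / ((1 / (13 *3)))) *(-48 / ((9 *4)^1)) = 3289 / 300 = 10.96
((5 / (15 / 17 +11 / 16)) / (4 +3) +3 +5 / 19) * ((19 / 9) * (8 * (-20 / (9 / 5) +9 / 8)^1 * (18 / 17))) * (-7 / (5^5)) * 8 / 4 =2.97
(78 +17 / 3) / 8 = 10.46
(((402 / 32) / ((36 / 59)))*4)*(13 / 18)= 59.48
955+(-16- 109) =830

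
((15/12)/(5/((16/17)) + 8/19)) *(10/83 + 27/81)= 42940/434007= 0.10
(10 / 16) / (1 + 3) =5 / 32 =0.16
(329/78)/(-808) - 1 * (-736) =46385335/63024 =735.99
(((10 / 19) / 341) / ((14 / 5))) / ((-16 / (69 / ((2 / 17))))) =-29325 / 1451296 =-0.02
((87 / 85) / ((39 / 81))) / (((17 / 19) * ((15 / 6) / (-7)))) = -624834 / 93925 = -6.65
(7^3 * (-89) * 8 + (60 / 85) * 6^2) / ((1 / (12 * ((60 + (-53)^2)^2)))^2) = -40500699816530587973760 / 17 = -2382394106854740469044.71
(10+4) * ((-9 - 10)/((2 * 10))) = -133/10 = -13.30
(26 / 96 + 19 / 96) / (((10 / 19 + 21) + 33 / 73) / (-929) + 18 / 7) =135294915 / 735360832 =0.18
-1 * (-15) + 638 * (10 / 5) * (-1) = -1261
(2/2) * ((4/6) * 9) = 6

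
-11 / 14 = -0.79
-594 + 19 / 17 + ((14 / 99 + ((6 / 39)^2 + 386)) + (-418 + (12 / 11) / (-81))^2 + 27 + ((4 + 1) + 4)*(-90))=44031369680726 / 253424457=173745.54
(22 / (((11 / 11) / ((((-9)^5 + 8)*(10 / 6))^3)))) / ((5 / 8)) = -905552826666052400 / 27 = -33538993580224162.96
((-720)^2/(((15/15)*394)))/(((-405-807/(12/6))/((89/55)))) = -3075840/1168013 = -2.63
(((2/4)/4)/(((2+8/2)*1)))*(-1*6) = -1/8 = -0.12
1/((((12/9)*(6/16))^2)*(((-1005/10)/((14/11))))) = -112/2211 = -0.05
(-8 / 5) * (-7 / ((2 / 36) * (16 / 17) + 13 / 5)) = 8568 / 2029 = 4.22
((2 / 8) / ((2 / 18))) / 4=9 / 16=0.56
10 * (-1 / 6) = -5 / 3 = -1.67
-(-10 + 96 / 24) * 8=48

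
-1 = -1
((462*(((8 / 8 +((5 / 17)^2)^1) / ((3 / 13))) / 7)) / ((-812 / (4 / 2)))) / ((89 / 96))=-4310592 / 5221363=-0.83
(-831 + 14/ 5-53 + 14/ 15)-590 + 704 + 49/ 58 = -665917/ 870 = -765.42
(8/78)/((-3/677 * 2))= -1354/117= -11.57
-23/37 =-0.62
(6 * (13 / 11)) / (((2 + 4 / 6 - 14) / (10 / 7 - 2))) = 468 / 1309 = 0.36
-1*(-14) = 14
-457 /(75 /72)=-10968 /25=-438.72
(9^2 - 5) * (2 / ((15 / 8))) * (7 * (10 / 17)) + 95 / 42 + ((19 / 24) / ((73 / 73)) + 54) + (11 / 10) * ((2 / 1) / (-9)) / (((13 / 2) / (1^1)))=217655411 / 556920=390.82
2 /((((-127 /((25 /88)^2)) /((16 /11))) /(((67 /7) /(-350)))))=1675 /33131252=0.00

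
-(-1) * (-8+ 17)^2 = 81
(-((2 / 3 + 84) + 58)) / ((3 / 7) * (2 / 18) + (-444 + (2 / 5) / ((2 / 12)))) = 14980 / 46363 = 0.32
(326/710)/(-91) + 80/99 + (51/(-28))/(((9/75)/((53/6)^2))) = -8651919131/7310160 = -1183.55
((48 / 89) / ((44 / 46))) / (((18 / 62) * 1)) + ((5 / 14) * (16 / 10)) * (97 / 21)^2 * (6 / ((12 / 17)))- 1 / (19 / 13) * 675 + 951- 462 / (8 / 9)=17221809415 / 229685148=74.98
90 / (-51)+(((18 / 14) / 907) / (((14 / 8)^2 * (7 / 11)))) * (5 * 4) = -64792650 / 37021019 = -1.75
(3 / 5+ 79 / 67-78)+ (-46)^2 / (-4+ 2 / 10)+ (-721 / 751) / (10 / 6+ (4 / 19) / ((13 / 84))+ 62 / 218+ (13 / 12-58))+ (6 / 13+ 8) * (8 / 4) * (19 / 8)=-425353005963464959 / 717468177368410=-592.85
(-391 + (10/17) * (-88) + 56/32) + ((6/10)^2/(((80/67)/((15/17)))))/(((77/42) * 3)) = -16492141/37400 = -440.97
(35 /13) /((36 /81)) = 315 /52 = 6.06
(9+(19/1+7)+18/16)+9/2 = 325/8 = 40.62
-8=-8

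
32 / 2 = 16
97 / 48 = 2.02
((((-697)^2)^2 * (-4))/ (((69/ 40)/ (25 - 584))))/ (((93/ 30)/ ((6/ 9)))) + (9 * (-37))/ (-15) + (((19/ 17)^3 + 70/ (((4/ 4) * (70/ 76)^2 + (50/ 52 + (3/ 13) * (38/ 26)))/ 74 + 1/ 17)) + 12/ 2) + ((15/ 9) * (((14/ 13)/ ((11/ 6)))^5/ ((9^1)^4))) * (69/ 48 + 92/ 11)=22074270250541153847801845574680503104388/ 335525471946518943226576725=65790147384278.71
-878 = -878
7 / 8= 0.88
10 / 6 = 5 / 3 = 1.67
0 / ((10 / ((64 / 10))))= 0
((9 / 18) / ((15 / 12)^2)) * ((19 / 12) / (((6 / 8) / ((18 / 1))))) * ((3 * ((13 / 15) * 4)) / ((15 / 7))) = 110656 / 1875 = 59.02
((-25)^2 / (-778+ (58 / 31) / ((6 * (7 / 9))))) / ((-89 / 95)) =0.86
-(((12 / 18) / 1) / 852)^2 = -1 / 1633284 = -0.00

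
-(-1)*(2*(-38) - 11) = -87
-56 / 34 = -28 / 17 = -1.65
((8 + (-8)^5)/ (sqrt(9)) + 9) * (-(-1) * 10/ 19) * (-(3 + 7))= 1091100/ 19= 57426.32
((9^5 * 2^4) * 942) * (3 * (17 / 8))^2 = 72339217479 / 2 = 36169608739.50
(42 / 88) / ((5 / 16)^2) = 1344 / 275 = 4.89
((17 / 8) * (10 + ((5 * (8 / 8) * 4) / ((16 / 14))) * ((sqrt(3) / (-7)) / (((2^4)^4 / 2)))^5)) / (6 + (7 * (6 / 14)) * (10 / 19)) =1615 / 576-1615 * sqrt(3) / 23221047143157797187756228608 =2.80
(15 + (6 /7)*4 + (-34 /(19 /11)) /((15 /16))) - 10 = -12.57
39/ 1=39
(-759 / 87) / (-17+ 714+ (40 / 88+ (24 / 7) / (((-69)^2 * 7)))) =-216414429 / 17301336896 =-0.01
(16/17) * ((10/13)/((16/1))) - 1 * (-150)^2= -22499.95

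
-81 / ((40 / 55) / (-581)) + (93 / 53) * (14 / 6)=27438299 / 424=64712.97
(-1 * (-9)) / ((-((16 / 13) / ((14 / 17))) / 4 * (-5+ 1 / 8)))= 84 / 17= 4.94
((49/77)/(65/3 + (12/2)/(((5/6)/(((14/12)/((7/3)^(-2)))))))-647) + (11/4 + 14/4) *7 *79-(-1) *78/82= 1708461951/607948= 2810.21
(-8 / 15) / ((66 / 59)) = -236 / 495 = -0.48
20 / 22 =10 / 11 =0.91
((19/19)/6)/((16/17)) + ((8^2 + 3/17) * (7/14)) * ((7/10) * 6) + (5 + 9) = 148.95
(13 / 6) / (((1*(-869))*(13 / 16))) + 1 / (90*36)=-7771 / 2815560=-0.00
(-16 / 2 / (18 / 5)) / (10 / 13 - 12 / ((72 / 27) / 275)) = 0.00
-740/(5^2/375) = -11100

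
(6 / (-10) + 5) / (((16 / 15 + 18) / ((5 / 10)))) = 3 / 26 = 0.12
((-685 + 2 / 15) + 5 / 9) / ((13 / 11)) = -338734 / 585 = -579.03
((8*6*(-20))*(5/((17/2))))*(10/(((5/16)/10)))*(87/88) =-33408000/187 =-178652.41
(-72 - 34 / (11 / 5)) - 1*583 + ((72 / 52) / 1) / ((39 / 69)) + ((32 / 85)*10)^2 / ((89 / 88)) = -31270805109 / 47815339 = -653.99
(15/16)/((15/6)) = 3/8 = 0.38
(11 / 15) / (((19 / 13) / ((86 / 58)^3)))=11369501 / 6950865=1.64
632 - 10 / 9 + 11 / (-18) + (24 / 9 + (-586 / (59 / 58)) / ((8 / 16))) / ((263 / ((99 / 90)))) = 873487777 / 1396530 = 625.47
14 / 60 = 7 / 30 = 0.23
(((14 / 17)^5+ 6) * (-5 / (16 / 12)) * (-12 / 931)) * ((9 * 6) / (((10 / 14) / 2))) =8803370952 / 188840981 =46.62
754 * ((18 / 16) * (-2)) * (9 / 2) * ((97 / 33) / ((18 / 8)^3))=-585104 / 297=-1970.05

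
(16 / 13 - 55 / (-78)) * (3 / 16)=151 / 416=0.36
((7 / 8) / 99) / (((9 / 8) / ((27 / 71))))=7 / 2343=0.00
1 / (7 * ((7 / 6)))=6 / 49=0.12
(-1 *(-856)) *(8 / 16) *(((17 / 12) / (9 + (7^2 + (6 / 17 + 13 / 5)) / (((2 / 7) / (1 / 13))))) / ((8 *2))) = 2009995 / 1219248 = 1.65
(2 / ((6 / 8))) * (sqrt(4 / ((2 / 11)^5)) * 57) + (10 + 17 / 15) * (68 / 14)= 5678 / 105 + 4598 * sqrt(22)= 21620.61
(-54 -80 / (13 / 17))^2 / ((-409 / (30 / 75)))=-8503688 / 345605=-24.61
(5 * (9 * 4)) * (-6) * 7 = -7560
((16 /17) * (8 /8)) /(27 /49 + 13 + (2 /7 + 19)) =784 /27353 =0.03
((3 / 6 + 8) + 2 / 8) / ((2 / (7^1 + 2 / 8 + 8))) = 2135 / 32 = 66.72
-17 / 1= -17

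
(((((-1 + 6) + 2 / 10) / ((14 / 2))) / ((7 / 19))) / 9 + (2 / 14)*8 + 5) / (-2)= -14039 / 4410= -3.18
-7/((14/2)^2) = -0.14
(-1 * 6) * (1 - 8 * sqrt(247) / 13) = -6 + 48 * sqrt(247) / 13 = 52.03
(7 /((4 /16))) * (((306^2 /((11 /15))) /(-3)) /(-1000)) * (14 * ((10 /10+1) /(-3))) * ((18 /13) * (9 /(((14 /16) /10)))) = -1132621056 /715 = -1584085.39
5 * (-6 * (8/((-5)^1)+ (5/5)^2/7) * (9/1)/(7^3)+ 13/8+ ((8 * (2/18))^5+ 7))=47.05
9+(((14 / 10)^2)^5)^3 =22547722193863797394503874 / 931322574615478515625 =24210.43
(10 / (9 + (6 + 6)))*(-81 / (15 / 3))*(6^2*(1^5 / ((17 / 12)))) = -196.03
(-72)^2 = 5184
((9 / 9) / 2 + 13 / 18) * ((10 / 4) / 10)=0.31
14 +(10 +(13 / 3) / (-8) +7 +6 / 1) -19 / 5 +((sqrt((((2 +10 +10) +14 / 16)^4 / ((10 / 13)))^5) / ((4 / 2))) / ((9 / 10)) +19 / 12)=4109 / 120 +790961040538009193932209* sqrt(130) / 214748364800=41994933999749.67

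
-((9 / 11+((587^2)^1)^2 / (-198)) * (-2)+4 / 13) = -1543461343183 / 1287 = -1199270662.92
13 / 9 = 1.44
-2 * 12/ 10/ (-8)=3/ 10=0.30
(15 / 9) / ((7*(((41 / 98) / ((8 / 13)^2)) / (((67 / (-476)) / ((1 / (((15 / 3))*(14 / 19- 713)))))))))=18599200 / 172159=108.04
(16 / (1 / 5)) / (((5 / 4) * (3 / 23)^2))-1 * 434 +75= 30625 / 9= 3402.78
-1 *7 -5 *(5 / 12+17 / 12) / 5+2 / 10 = -259 / 30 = -8.63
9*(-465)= -4185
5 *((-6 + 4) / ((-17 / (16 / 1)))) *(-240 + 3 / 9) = -115040 / 51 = -2255.69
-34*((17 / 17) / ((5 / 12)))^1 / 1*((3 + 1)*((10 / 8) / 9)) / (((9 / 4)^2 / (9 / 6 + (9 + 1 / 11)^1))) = -253504 / 2673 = -94.84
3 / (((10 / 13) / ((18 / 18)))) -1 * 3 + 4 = 49 / 10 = 4.90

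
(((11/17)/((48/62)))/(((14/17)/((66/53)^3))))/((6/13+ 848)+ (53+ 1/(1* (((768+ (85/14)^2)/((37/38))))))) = 53055238290483/24403760536264046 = 0.00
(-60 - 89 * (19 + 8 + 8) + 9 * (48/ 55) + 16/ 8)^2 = 30304890889/ 3025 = 10018145.75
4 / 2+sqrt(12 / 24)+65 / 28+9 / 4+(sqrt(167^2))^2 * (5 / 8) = sqrt(2) / 2+976483 / 56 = 17437.90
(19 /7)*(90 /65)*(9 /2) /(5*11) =1539 /5005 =0.31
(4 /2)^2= 4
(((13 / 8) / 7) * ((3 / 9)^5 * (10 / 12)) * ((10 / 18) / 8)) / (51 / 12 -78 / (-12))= 325 / 63195552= 0.00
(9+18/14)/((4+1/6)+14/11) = 4752/2513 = 1.89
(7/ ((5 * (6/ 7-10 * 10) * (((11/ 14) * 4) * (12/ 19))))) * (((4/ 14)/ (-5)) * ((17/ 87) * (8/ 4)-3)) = -211337/ 199247400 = -0.00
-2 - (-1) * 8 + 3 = 9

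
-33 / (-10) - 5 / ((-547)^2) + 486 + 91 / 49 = 10287104279 / 20944630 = 491.16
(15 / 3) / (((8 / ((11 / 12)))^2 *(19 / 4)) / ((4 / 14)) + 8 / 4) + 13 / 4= 998687 / 306916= 3.25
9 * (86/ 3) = 258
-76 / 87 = -0.87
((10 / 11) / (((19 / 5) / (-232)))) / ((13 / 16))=-185600 / 2717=-68.31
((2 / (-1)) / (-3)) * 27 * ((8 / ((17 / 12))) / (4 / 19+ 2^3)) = 2736 / 221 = 12.38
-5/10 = -1/2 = -0.50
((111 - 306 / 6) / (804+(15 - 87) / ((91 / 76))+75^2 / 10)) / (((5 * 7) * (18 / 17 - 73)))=-1768 / 96926419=-0.00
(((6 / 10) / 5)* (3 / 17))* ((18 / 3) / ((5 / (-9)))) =-0.23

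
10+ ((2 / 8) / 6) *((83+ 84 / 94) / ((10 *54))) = 6095143 / 609120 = 10.01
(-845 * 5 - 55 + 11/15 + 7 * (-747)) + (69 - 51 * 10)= -149239/15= -9949.27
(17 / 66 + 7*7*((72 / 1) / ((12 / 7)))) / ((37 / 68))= 4618730 / 1221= 3782.74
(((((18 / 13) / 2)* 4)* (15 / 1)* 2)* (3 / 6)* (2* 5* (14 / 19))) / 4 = 18900 / 247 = 76.52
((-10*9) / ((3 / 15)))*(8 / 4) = -900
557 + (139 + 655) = 1351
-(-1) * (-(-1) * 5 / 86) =5 / 86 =0.06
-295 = -295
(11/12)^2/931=121/134064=0.00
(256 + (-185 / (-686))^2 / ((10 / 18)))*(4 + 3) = 120534181 / 67228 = 1792.92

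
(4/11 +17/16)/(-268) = -251/47168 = -0.01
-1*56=-56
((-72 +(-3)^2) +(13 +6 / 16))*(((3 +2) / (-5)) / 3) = 397 / 24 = 16.54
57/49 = 1.16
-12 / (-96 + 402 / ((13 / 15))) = -0.03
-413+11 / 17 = -7010 / 17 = -412.35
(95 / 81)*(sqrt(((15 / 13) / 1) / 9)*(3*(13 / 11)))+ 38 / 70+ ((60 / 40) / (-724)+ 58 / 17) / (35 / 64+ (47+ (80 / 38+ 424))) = 34118931503 / 62028119895+ 95*sqrt(195) / 891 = 2.04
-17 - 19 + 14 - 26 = -48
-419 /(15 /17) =-7123 /15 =-474.87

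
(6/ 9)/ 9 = 2/ 27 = 0.07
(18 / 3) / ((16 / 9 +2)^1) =1.59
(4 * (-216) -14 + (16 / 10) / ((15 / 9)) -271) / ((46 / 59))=-1472.49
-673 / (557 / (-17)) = 11441 / 557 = 20.54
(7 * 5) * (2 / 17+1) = 665 / 17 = 39.12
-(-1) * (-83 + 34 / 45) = -3701 / 45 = -82.24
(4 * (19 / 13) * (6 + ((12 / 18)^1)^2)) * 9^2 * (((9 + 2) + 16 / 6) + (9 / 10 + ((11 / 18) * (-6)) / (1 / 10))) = -337212 / 5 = -67442.40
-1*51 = -51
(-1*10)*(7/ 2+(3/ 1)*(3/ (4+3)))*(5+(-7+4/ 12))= 1675/ 21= 79.76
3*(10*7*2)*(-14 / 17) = -5880 / 17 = -345.88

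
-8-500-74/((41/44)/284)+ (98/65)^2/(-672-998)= -3335718901382/144642875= -23061.76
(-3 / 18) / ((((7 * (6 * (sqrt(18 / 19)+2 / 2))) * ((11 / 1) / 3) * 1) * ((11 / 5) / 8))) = -190 / 2541+10 * sqrt(38) / 847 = -0.00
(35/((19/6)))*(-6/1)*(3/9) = -420/19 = -22.11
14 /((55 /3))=0.76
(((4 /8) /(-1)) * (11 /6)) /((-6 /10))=55 /36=1.53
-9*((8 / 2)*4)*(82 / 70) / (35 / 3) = -17712 / 1225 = -14.46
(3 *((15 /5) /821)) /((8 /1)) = 9 /6568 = 0.00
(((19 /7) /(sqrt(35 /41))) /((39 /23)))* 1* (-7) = -12.13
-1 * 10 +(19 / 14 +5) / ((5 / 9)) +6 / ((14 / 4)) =221 / 70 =3.16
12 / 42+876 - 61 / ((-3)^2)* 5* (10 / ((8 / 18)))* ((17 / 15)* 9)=-96617 / 14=-6901.21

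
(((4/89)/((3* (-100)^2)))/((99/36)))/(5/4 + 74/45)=12/63757375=0.00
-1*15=-15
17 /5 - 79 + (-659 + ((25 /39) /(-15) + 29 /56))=-24049931 /32760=-734.12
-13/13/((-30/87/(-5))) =-29/2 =-14.50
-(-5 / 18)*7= 35 / 18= 1.94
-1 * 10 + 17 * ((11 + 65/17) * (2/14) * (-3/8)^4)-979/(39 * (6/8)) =-5122771/119808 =-42.76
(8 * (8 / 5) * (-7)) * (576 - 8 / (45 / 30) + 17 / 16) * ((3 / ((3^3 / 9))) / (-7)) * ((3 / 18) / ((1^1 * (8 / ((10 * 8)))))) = 109772 / 9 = 12196.89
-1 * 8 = -8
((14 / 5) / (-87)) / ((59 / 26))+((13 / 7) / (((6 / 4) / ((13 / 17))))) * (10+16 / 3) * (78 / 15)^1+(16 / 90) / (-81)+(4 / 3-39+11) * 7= -82522583692 / 742154805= -111.19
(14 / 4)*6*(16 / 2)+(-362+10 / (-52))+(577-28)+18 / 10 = 46359 / 130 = 356.61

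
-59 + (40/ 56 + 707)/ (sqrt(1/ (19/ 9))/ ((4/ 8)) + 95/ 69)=616963303/ 553 - 141515964 * sqrt(19)/ 553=198.04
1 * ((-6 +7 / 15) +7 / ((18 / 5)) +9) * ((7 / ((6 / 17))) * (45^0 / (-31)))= -57953 / 16740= -3.46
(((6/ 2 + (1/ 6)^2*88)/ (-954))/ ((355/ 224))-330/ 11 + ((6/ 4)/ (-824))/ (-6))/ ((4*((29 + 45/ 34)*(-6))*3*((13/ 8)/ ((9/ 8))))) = 0.01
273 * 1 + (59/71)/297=5756810/21087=273.00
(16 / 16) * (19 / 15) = 19 / 15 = 1.27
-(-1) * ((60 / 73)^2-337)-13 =-349.32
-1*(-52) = 52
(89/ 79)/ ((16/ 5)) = 445/ 1264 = 0.35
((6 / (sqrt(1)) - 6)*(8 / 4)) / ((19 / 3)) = 0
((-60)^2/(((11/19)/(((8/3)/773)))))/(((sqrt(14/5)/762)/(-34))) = -2362809600 * sqrt(70)/59521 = -332129.56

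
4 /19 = 0.21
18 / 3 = 6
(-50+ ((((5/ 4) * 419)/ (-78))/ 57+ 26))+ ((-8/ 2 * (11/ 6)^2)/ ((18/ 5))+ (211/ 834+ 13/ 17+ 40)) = 4979291267/ 378212328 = 13.17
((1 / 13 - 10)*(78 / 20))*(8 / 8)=-387 / 10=-38.70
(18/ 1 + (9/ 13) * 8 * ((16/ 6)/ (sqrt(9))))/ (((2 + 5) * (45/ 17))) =5066/ 4095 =1.24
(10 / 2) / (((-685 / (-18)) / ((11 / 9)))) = 0.16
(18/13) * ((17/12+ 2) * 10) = 615/13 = 47.31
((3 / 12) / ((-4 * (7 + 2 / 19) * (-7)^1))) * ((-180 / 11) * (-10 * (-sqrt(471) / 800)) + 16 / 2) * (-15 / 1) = -19 / 126 + 19 * sqrt(471) / 4928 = -0.07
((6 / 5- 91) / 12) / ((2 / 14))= -3143 / 60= -52.38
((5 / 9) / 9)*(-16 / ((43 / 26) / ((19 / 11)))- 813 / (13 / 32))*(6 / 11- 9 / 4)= 387760000 / 1826253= 212.33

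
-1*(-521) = 521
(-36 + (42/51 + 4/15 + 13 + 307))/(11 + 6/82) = 25.75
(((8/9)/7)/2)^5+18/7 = 2.57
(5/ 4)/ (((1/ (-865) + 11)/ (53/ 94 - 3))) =-990425/ 3577264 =-0.28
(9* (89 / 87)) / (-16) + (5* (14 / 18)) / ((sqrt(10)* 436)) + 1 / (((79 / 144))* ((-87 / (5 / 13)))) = -278049 / 476528 + 7* sqrt(10) / 7848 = -0.58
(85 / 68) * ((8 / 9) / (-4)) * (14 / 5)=-7 / 9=-0.78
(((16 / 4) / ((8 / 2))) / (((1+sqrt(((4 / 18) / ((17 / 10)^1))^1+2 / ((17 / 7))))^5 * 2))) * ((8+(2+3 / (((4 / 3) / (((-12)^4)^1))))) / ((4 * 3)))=9843557131736343 / 67228 - 197583728944977 * sqrt(2482) / 67228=64.40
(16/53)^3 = 4096/148877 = 0.03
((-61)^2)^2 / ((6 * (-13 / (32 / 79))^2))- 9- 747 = 4696945220 / 3164187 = 1484.41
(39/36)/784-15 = -141107/9408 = -15.00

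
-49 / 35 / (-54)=7 / 270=0.03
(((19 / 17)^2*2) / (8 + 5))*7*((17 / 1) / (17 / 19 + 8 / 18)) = 864234 / 50609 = 17.08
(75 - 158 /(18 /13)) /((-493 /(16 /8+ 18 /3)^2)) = 22528 /4437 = 5.08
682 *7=4774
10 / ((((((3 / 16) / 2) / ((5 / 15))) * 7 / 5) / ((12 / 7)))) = 6400 / 147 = 43.54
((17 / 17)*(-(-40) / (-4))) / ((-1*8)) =5 / 4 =1.25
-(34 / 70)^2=-289 / 1225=-0.24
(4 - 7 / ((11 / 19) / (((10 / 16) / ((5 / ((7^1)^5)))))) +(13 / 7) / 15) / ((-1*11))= 234671651 / 101640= 2308.85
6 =6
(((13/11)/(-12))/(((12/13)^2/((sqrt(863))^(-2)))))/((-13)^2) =-13/16403904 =-0.00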